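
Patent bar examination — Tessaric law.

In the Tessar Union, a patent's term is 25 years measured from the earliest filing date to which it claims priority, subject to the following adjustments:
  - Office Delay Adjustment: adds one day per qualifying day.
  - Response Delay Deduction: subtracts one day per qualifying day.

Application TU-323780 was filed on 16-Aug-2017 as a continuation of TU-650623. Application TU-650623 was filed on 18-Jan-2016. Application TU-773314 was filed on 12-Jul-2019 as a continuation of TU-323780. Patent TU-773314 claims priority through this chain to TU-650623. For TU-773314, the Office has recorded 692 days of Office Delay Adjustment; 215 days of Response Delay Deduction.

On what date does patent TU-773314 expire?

Earliest priority filing: 18 January 2016.
Base term: 18 January 2016 + 25 years → 18 January 2041.
Office Delay Adjustment: +692 days → 11 December 2042.
Response Delay Deduction: −215 days → 10 May 2042.

2042-05-10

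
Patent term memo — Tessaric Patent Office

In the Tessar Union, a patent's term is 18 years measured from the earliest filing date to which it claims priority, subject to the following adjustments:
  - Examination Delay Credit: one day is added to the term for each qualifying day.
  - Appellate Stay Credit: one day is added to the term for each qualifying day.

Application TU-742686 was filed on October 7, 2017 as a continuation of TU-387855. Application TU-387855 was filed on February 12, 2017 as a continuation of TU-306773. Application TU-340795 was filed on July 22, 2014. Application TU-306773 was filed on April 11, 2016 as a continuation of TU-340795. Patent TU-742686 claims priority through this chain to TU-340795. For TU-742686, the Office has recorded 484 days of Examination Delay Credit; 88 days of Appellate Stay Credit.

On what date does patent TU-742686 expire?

2034-02-14

Earliest priority filing: 22 July 2014.
Base term: 22 July 2014 + 18 years → 22 July 2032.
Examination Delay Credit: +484 days → 18 November 2033.
Appellate Stay Credit: +88 days → 14 February 2034.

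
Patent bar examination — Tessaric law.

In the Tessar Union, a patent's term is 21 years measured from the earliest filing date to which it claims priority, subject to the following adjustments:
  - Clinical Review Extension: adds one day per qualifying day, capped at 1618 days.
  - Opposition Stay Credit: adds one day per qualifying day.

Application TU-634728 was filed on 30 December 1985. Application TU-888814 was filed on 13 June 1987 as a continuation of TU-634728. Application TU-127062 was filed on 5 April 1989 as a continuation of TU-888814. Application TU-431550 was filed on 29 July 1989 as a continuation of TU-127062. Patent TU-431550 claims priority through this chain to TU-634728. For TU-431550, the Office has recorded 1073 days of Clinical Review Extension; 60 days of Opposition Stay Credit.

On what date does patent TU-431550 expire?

2010-02-05

Earliest priority filing: 30 December 1985.
Base term: 30 December 1985 + 21 years → 30 December 2006.
Clinical Review Extension: 1073 days (within the 1618-day cap) → +1073 days → 7 December 2009.
Opposition Stay Credit: +60 days → 5 February 2010.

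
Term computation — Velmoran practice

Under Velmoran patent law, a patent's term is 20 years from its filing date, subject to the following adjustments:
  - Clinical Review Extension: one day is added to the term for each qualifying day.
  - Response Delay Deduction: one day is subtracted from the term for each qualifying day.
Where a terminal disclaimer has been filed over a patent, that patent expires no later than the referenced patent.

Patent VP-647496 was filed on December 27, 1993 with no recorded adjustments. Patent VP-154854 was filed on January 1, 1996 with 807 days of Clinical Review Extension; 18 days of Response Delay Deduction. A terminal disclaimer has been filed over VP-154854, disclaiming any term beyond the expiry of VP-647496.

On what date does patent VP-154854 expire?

Natural term of VP-154854:
  Base: filing + 20 years → 1 January 2016.
  Clinical Review Extension: +807 days → 18 March 2018.
  Response Delay Deduction: −18 days → 28 February 2018.
Expiry of referenced patent VP-647496:
  Base: filing + 20 years → 27 December 2013.
Terminal disclaimer: VP-154854 expires on the earlier of 28 February 2018 and 27 December 2013.

2013-12-27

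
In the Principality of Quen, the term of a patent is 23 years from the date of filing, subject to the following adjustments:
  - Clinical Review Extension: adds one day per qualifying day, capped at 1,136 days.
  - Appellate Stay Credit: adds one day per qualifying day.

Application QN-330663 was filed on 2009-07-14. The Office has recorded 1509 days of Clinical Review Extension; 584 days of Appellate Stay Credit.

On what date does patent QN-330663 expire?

Base term: filing date + 23 years → 14 July 2032.
Clinical Review Extension: 1509 days claimed exceeds the 1136-day cap, so +1136 days → 24 August 2035.
Appellate Stay Credit: +584 days → 30 March 2037.

2037-03-30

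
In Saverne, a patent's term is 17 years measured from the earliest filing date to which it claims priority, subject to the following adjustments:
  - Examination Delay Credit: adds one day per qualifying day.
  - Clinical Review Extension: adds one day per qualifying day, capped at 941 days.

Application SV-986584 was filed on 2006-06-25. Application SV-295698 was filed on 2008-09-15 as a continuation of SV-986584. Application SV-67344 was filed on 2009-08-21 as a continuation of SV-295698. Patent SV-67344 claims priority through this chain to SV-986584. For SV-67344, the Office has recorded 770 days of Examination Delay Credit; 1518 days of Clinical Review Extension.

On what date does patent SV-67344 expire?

Earliest priority filing: 25 June 2006.
Base term: 25 June 2006 + 17 years → 25 June 2023.
Examination Delay Credit: +770 days → 3 August 2025.
Clinical Review Extension: 1518 days claimed exceeds the 941-day cap, so +941 days → 1 March 2028.

2028-03-01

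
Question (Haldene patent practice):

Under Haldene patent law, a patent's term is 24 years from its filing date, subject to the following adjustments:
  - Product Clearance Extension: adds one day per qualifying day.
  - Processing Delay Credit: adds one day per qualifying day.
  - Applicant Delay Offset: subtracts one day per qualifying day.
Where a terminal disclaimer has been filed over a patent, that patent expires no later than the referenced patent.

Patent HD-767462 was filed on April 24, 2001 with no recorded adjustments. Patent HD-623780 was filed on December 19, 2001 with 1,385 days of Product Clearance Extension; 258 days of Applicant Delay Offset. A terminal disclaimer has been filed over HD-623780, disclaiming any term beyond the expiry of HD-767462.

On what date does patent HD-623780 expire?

April 24, 2025

Natural term of HD-623780:
  Base: filing + 24 years → 19 December 2025.
  Product Clearance Extension: +1385 days → 4 October 2029.
  Applicant Delay Offset: −258 days → 19 January 2029.
Expiry of referenced patent HD-767462:
  Base: filing + 24 years → 24 April 2025.
Terminal disclaimer: HD-623780 expires on the earlier of 19 January 2029 and 24 April 2025.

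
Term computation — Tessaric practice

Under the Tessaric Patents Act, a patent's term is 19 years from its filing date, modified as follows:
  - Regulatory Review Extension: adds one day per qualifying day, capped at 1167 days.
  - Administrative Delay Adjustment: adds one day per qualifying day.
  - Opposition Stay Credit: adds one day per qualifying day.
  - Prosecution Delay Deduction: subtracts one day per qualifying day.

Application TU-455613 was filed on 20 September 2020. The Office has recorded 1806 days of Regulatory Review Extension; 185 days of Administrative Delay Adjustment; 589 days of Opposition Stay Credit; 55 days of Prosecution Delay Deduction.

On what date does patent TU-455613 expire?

2044-11-18

Base term: filing date + 19 years → 20 September 2039.
Regulatory Review Extension: 1806 days claimed exceeds the 1167-day cap, so +1167 days → 30 November 2042.
Administrative Delay Adjustment: +185 days → 3 June 2043.
Opposition Stay Credit: +589 days → 12 January 2045.
Prosecution Delay Deduction: −55 days → 18 November 2044.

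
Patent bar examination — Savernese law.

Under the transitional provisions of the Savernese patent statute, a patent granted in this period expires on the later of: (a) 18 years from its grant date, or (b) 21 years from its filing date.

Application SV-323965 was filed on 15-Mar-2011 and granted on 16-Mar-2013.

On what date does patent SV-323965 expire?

(a) grant + 18 years → 16 March 2031.
(b) filing + 21 years → 15 March 2032.
Later of the two: 15 March 2032.

March 15, 2032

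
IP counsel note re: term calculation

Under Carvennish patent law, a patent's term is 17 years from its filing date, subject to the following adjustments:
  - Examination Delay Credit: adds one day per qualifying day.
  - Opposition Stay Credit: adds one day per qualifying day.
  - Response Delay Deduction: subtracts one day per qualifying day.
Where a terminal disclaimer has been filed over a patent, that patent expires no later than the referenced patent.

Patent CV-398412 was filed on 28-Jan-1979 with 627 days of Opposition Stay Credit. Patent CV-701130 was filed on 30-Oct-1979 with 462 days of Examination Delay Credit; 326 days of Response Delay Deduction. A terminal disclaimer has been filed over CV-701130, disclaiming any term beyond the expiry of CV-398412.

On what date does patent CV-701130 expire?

1997-03-15

Natural term of CV-701130:
  Base: filing + 17 years → 30 October 1996.
  Examination Delay Credit: +462 days → 4 February 1998.
  Response Delay Deduction: −326 days → 15 March 1997.
Expiry of referenced patent CV-398412:
  Base: filing + 17 years → 28 January 1996.
  Opposition Stay Credit: +627 days → 16 October 1997.
Terminal disclaimer: CV-701130 expires on the earlier of 15 March 1997 and 16 October 1997.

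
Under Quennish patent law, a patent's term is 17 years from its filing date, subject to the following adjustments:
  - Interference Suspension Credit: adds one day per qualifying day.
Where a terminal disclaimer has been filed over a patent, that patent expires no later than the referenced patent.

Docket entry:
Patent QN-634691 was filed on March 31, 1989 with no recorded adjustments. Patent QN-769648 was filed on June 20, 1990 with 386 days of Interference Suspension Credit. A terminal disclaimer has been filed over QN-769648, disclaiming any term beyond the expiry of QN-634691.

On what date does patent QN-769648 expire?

2006-03-31

Natural term of QN-769648:
  Base: filing + 17 years → 20 June 2007.
  Interference Suspension Credit: +386 days → 10 July 2008.
Expiry of referenced patent QN-634691:
  Base: filing + 17 years → 31 March 2006.
Terminal disclaimer: QN-769648 expires on the earlier of 10 July 2008 and 31 March 2006.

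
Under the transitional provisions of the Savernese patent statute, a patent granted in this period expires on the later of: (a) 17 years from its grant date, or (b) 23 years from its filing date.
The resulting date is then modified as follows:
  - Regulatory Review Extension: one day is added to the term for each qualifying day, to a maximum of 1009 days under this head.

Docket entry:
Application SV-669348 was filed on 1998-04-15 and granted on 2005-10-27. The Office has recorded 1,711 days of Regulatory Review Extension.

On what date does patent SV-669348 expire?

2025-08-01

(a) grant + 17 years → 27 October 2022.
(b) filing + 23 years → 15 April 2021.
Later of the two: 27 October 2022.
Regulatory Review Extension: 1711 days claimed exceeds the 1009-day cap, so +1009 days → 1 August 2025.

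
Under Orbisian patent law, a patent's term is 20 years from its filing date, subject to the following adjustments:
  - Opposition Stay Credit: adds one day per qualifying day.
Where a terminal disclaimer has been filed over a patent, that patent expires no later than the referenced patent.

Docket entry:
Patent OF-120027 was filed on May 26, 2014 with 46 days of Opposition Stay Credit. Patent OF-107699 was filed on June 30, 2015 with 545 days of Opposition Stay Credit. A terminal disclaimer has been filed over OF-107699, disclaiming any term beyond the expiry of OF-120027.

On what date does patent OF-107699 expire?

Natural term of OF-107699:
  Base: filing + 20 years → 30 June 2035.
  Opposition Stay Credit: +545 days → 26 December 2036.
Expiry of referenced patent OF-120027:
  Base: filing + 20 years → 26 May 2034.
  Opposition Stay Credit: +46 days → 11 July 2034.
Terminal disclaimer: OF-107699 expires on the earlier of 26 December 2036 and 11 July 2034.

July 11, 2034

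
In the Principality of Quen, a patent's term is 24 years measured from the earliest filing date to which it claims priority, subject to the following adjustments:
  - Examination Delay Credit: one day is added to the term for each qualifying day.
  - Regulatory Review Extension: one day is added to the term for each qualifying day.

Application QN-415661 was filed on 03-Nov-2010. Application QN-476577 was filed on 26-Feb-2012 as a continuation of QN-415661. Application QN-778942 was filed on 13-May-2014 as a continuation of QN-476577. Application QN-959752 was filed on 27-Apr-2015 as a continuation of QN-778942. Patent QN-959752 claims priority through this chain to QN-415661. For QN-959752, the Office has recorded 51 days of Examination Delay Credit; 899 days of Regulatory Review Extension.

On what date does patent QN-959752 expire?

Earliest priority filing: 3 November 2010.
Base term: 3 November 2010 + 24 years → 3 November 2034.
Examination Delay Credit: +51 days → 24 December 2034.
Regulatory Review Extension: +899 days → 10 June 2037.

2037-06-10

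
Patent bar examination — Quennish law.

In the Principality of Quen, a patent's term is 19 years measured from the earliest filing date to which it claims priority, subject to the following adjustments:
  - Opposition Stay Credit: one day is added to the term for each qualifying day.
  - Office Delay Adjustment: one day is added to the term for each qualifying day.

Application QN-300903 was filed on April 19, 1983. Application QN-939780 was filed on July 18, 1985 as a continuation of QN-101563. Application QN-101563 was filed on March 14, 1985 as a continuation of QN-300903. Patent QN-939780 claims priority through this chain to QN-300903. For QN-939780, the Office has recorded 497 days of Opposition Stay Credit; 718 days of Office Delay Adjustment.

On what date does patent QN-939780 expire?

August 16, 2005

Earliest priority filing: 19 April 1983.
Base term: 19 April 1983 + 19 years → 19 April 2002.
Opposition Stay Credit: +497 days → 29 August 2003.
Office Delay Adjustment: +718 days → 16 August 2005.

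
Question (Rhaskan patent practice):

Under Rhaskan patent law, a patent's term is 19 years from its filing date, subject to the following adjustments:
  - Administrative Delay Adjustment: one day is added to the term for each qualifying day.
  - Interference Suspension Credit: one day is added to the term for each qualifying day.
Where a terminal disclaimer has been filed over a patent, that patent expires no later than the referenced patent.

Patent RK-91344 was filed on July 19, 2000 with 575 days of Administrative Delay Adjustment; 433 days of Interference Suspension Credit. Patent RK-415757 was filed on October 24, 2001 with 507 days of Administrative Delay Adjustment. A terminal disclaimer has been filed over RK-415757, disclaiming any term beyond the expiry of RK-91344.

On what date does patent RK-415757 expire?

March 15, 2022

Natural term of RK-415757:
  Base: filing + 19 years → 24 October 2020.
  Administrative Delay Adjustment: +507 days → 15 March 2022.
Expiry of referenced patent RK-91344:
  Base: filing + 19 years → 19 July 2019.
  Administrative Delay Adjustment: +575 days → 13 February 2021.
  Interference Suspension Credit: +433 days → 22 April 2022.
Terminal disclaimer: RK-415757 expires on the earlier of 15 March 2022 and 22 April 2022.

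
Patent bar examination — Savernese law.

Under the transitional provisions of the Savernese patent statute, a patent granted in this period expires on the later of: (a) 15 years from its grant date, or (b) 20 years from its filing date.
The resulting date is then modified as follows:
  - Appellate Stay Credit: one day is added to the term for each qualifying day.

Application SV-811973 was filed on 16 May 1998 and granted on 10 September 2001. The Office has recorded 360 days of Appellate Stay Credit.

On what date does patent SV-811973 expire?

(a) grant + 15 years → 10 September 2016.
(b) filing + 20 years → 16 May 2018.
Later of the two: 16 May 2018.
Appellate Stay Credit: +360 days → 11 May 2019.

2019-05-11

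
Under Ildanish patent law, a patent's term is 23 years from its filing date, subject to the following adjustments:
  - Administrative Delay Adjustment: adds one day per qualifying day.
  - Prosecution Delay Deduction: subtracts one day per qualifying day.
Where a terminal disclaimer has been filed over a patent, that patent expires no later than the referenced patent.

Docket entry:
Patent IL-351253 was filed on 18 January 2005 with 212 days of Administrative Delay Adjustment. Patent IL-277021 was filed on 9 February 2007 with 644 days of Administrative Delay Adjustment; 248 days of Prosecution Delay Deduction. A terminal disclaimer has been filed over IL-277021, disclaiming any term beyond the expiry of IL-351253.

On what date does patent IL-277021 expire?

August 17, 2028

Natural term of IL-277021:
  Base: filing + 23 years → 9 February 2030.
  Administrative Delay Adjustment: +644 days → 15 November 2031.
  Prosecution Delay Deduction: −248 days → 12 March 2031.
Expiry of referenced patent IL-351253:
  Base: filing + 23 years → 18 January 2028.
  Administrative Delay Adjustment: +212 days → 17 August 2028.
Terminal disclaimer: IL-277021 expires on the earlier of 12 March 2031 and 17 August 2028.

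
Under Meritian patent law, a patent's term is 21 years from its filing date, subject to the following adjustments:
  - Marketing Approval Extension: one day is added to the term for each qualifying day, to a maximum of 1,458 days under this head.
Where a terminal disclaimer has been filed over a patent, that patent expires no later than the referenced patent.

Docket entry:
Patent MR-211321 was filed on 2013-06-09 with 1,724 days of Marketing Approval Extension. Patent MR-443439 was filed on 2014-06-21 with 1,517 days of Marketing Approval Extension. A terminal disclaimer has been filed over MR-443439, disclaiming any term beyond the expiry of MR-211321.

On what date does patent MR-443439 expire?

Natural term of MR-443439:
  Base: filing + 21 years → 21 June 2035.
  Marketing Approval Extension: 1517 days claimed exceeds the 1458-day cap, so +1458 days → 18 June 2039.
Expiry of referenced patent MR-211321:
  Base: filing + 21 years → 9 June 2034.
  Marketing Approval Extension: 1724 days claimed exceeds the 1458-day cap, so +1458 days → 6 June 2038.
Terminal disclaimer: MR-443439 expires on the earlier of 18 June 2039 and 6 June 2038.

June 6, 2038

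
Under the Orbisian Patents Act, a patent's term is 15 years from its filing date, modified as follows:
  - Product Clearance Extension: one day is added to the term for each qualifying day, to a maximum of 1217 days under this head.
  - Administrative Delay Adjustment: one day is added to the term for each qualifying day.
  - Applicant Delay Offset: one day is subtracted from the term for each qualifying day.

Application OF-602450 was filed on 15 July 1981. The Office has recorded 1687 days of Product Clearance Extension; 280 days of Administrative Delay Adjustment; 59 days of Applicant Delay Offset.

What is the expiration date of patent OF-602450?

2000-06-22

Base term: filing date + 15 years → 15 July 1996.
Product Clearance Extension: 1687 days claimed exceeds the 1217-day cap, so +1217 days → 14 November 1999.
Administrative Delay Adjustment: +280 days → 20 August 2000.
Applicant Delay Offset: −59 days → 22 June 2000.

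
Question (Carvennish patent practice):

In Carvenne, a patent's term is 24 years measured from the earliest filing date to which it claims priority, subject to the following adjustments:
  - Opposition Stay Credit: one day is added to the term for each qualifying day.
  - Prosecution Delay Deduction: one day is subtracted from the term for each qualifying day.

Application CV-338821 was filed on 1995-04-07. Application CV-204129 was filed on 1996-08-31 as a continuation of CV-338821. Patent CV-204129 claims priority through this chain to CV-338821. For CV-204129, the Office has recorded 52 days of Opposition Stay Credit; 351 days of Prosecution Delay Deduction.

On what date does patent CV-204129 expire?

Earliest priority filing: 7 April 1995.
Base term: 7 April 1995 + 24 years → 7 April 2019.
Opposition Stay Credit: +52 days → 29 May 2019.
Prosecution Delay Deduction: −351 days → 12 June 2018.

2018-06-12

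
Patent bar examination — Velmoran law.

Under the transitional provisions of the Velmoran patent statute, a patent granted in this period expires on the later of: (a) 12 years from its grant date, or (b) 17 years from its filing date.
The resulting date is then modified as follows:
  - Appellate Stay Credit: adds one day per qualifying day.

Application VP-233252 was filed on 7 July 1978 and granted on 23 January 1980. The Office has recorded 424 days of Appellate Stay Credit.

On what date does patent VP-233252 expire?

1996-09-03

(a) grant + 12 years → 23 January 1992.
(b) filing + 17 years → 7 July 1995.
Later of the two: 7 July 1995.
Appellate Stay Credit: +424 days → 3 September 1996.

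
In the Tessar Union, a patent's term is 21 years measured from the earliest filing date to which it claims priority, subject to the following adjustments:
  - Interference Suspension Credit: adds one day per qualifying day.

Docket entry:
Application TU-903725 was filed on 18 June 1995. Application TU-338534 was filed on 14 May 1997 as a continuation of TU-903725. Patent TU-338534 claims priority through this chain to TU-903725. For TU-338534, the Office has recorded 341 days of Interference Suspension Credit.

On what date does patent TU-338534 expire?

May 25, 2017

Earliest priority filing: 18 June 1995.
Base term: 18 June 1995 + 21 years → 18 June 2016.
Interference Suspension Credit: +341 days → 25 May 2017.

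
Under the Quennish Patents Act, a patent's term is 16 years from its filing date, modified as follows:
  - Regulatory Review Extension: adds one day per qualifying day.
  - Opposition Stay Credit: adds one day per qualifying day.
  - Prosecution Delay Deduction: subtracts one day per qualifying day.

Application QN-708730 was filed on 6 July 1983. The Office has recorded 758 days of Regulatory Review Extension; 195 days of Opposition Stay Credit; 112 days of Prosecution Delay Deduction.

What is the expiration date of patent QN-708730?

Base term: filing date + 16 years → 6 July 1999.
Regulatory Review Extension: +758 days → 2 August 2001.
Opposition Stay Credit: +195 days → 13 February 2002.
Prosecution Delay Deduction: −112 days → 24 October 2001.

2001-10-24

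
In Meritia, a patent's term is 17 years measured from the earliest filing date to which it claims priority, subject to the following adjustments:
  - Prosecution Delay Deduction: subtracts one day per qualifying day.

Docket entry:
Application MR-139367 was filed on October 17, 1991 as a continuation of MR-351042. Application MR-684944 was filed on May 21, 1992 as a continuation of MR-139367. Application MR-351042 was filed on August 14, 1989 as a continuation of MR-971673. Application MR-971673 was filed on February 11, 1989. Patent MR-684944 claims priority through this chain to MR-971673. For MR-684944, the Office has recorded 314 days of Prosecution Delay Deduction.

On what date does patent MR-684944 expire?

2005-04-03

Earliest priority filing: 11 February 1989.
Base term: 11 February 1989 + 17 years → 11 February 2006.
Prosecution Delay Deduction: −314 days → 3 April 2005.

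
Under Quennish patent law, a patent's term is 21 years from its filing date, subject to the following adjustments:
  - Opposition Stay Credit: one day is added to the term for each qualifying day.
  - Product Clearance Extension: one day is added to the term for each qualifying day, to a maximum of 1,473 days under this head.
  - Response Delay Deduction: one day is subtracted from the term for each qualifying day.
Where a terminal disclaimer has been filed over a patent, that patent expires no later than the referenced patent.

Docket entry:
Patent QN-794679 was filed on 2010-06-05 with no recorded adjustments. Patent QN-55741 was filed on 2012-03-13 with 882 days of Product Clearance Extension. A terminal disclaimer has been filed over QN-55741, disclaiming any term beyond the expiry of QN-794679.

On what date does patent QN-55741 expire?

June 5, 2031

Natural term of QN-55741:
  Base: filing + 21 years → 13 March 2033.
  Product Clearance Extension: 882 days (within the 1473-day cap) → +882 days → 12 August 2035.
Expiry of referenced patent QN-794679:
  Base: filing + 21 years → 5 June 2031.
Terminal disclaimer: QN-55741 expires on the earlier of 12 August 2035 and 5 June 2031.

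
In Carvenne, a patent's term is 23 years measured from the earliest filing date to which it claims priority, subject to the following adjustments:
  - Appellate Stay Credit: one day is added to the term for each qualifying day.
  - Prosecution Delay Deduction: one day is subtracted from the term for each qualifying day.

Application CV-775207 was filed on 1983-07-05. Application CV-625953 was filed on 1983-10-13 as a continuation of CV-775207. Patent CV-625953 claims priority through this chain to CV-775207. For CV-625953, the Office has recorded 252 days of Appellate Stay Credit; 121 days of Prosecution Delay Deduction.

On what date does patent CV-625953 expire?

2006-11-13

Earliest priority filing: 5 July 1983.
Base term: 5 July 1983 + 23 years → 5 July 2006.
Appellate Stay Credit: +252 days → 14 March 2007.
Prosecution Delay Deduction: −121 days → 13 November 2006.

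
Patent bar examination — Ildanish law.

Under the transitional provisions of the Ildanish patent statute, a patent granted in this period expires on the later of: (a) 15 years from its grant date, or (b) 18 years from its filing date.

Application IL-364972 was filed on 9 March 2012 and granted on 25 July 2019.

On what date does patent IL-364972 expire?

2034-07-25

(a) grant + 15 years → 25 July 2034.
(b) filing + 18 years → 9 March 2030.
Later of the two: 25 July 2034.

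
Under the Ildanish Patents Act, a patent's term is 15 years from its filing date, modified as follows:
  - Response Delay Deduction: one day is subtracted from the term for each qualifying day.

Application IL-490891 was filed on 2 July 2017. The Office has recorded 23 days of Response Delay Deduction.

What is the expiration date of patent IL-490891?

June 9, 2032

Base term: filing date + 15 years → 2 July 2032.
Response Delay Deduction: −23 days → 9 June 2032.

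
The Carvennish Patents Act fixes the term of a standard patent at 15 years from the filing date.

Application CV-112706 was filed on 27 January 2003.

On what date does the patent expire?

Filing date + 15 years → 27 January 2018.

January 27, 2018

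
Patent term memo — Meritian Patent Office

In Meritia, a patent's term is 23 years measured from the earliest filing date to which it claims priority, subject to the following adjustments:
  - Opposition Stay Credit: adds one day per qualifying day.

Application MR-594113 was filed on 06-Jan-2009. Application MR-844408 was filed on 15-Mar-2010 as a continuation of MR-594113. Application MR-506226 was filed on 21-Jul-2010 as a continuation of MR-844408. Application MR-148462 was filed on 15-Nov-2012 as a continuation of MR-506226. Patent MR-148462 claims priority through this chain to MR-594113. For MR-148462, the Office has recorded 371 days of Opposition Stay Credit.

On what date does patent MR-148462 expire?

2033-01-11

Earliest priority filing: 6 January 2009.
Base term: 6 January 2009 + 23 years → 6 January 2032.
Opposition Stay Credit: +371 days → 11 January 2033.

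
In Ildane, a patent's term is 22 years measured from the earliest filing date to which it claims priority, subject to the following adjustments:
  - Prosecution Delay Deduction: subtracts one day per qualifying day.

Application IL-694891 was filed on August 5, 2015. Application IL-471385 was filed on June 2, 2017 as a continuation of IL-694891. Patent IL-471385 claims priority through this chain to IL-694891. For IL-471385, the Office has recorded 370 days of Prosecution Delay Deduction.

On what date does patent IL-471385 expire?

Earliest priority filing: 5 August 2015.
Base term: 5 August 2015 + 22 years → 5 August 2037.
Prosecution Delay Deduction: −370 days → 31 July 2036.

2036-07-31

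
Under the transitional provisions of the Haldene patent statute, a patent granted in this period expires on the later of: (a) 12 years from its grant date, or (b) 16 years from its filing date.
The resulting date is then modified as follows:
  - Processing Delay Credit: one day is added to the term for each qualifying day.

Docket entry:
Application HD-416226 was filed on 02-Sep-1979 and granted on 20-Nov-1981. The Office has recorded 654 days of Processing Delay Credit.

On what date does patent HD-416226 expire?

1997-06-17

(a) grant + 12 years → 20 November 1993.
(b) filing + 16 years → 2 September 1995.
Later of the two: 2 September 1995.
Processing Delay Credit: +654 days → 17 June 1997.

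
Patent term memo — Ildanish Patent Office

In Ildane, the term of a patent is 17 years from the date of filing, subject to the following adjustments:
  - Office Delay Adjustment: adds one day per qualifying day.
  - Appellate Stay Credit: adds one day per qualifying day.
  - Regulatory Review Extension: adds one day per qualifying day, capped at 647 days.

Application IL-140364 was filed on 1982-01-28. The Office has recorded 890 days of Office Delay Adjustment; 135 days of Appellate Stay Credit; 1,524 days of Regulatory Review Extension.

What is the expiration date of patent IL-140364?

2003-08-27

Base term: filing date + 17 years → 28 January 1999.
Office Delay Adjustment: +890 days → 6 July 2001.
Appellate Stay Credit: +135 days → 18 November 2001.
Regulatory Review Extension: 1524 days claimed exceeds the 647-day cap, so +647 days → 27 August 2003.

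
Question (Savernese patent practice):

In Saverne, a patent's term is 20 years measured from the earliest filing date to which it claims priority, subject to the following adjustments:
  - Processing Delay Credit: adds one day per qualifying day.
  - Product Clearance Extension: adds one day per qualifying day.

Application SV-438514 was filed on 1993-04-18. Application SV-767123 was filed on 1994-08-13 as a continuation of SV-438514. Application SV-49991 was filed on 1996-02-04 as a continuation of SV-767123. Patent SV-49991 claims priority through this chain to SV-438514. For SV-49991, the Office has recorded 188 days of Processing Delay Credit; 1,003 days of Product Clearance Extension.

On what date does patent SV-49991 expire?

Earliest priority filing: 18 April 1993.
Base term: 18 April 1993 + 20 years → 18 April 2013.
Processing Delay Credit: +188 days → 23 October 2013.
Product Clearance Extension: +1003 days → 22 July 2016.

July 22, 2016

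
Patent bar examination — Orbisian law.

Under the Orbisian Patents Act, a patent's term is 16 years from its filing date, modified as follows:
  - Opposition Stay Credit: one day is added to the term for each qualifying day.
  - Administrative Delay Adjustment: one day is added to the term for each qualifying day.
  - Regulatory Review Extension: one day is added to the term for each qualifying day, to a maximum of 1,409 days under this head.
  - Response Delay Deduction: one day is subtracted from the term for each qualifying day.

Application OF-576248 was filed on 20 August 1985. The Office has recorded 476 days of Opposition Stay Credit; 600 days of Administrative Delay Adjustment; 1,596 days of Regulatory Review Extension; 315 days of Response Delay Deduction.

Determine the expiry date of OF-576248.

Base term: filing date + 16 years → 20 August 2001.
Opposition Stay Credit: +476 days → 9 December 2002.
Administrative Delay Adjustment: +600 days → 31 July 2004.
Regulatory Review Extension: 1596 days claimed exceeds the 1409-day cap, so +1409 days → 9 June 2008.
Response Delay Deduction: −315 days → 30 July 2007.

July 30, 2007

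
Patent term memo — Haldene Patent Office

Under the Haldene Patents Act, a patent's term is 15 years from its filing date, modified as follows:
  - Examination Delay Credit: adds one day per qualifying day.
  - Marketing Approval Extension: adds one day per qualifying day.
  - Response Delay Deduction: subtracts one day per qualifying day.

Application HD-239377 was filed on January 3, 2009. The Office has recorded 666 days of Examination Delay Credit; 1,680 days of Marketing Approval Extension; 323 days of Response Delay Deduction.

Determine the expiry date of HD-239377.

2029-07-18

Base term: filing date + 15 years → 3 January 2024.
Examination Delay Credit: +666 days → 30 October 2025.
Marketing Approval Extension: +1680 days → 6 June 2030.
Response Delay Deduction: −323 days → 18 July 2029.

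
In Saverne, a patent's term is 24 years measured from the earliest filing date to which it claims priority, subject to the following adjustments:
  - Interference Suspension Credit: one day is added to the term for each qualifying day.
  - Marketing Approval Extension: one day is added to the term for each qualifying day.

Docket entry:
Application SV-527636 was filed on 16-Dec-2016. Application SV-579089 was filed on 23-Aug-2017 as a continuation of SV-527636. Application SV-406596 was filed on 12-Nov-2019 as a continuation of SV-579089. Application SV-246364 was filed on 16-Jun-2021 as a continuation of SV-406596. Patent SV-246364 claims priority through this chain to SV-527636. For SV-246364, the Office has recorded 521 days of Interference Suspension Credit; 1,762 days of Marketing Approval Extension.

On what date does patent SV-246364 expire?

March 18, 2047

Earliest priority filing: 16 December 2016.
Base term: 16 December 2016 + 24 years → 16 December 2040.
Interference Suspension Credit: +521 days → 21 May 2042.
Marketing Approval Extension: +1762 days → 18 March 2047.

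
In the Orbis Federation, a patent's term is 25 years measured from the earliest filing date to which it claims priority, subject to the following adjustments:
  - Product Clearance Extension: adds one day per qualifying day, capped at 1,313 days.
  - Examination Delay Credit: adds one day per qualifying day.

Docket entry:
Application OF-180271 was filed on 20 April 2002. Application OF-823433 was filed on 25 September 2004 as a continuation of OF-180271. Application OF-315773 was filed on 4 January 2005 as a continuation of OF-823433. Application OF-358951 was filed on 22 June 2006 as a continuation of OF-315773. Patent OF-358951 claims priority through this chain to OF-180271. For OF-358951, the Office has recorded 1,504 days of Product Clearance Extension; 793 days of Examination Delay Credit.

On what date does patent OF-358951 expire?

Earliest priority filing: 20 April 2002.
Base term: 20 April 2002 + 25 years → 20 April 2027.
Product Clearance Extension: 1504 days claimed exceeds the 1313-day cap, so +1313 days → 23 November 2030.
Examination Delay Credit: +793 days → 24 January 2033.

January 24, 2033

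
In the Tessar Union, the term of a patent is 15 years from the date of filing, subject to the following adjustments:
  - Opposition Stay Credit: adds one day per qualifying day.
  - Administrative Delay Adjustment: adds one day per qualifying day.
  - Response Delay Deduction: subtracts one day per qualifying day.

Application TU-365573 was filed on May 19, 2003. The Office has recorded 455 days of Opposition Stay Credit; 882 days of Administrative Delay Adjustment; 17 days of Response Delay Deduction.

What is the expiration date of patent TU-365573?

Base term: filing date + 15 years → 19 May 2018.
Opposition Stay Credit: +455 days → 17 August 2019.
Administrative Delay Adjustment: +882 days → 15 January 2022.
Response Delay Deduction: −17 days → 29 December 2021.

December 29, 2021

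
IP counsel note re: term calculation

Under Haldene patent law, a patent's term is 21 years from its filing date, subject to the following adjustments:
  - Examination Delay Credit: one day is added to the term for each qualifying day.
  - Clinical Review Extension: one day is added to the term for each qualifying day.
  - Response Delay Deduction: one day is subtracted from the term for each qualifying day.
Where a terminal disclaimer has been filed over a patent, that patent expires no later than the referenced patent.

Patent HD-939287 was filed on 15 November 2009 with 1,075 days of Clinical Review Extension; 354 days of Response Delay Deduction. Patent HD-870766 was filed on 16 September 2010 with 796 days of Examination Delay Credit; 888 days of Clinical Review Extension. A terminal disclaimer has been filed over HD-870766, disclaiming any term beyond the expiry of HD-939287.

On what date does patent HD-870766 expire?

Natural term of HD-870766:
  Base: filing + 21 years → 16 September 2031.
  Examination Delay Credit: +796 days → 20 November 2033.
  Clinical Review Extension: +888 days → 26 April 2036.
Expiry of referenced patent HD-939287:
  Base: filing + 21 years → 15 November 2030.
  Clinical Review Extension: +1075 days → 25 October 2033.
  Response Delay Deduction: −354 days → 5 November 2032.
Terminal disclaimer: HD-870766 expires on the earlier of 26 April 2036 and 5 November 2032.

November 5, 2032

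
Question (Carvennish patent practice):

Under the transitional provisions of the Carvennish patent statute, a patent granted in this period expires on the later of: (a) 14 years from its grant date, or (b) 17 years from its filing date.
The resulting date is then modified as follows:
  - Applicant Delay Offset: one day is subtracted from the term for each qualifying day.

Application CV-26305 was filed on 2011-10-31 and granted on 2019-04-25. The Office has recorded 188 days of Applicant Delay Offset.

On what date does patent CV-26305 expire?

2032-10-19

(a) grant + 14 years → 25 April 2033.
(b) filing + 17 years → 31 October 2028.
Later of the two: 25 April 2033.
Applicant Delay Offset: −188 days → 19 October 2032.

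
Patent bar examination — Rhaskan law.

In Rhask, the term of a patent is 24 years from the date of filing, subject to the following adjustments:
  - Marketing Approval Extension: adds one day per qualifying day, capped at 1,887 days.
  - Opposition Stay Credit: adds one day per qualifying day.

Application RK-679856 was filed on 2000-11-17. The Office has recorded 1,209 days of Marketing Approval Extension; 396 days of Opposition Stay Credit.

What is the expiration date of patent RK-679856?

Base term: filing date + 24 years → 17 November 2024.
Marketing Approval Extension: 1209 days (within the 1887-day cap) → +1209 days → 10 March 2028.
Opposition Stay Credit: +396 days → 10 April 2029.

April 10, 2029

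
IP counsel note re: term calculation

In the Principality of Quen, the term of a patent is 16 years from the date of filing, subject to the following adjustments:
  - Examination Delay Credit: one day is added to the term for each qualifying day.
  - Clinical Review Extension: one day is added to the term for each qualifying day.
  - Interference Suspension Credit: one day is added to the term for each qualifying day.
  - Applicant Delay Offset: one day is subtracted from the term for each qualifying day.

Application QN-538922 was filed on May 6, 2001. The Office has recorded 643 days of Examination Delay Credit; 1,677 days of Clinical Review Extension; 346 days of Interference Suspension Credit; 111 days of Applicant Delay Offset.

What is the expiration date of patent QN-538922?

2024-05-04

Base term: filing date + 16 years → 6 May 2017.
Examination Delay Credit: +643 days → 8 February 2019.
Clinical Review Extension: +1677 days → 12 September 2023.
Interference Suspension Credit: +346 days → 23 August 2024.
Applicant Delay Offset: −111 days → 4 May 2024.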